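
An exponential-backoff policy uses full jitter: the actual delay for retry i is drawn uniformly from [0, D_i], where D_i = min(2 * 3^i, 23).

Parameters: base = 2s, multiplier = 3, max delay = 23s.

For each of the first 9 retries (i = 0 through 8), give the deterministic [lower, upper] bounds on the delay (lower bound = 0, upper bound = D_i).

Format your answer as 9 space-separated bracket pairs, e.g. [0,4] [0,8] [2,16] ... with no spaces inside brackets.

Answer: [0,2] [0,6] [0,18] [0,23] [0,23] [0,23] [0,23] [0,23] [0,23]

Derivation:
Computing bounds per retry:
  i=0: D_i=min(2*3^0,23)=2, bounds=[0,2]
  i=1: D_i=min(2*3^1,23)=6, bounds=[0,6]
  i=2: D_i=min(2*3^2,23)=18, bounds=[0,18]
  i=3: D_i=min(2*3^3,23)=23, bounds=[0,23]
  i=4: D_i=min(2*3^4,23)=23, bounds=[0,23]
  i=5: D_i=min(2*3^5,23)=23, bounds=[0,23]
  i=6: D_i=min(2*3^6,23)=23, bounds=[0,23]
  i=7: D_i=min(2*3^7,23)=23, bounds=[0,23]
  i=8: D_i=min(2*3^8,23)=23, bounds=[0,23]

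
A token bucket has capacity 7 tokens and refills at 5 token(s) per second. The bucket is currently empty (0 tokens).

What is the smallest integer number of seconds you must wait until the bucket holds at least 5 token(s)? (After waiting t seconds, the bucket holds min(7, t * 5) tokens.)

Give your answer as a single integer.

Answer: 1

Derivation:
Need t * 5 >= 5, so t >= 5/5.
Smallest integer t = ceil(5/5) = 1.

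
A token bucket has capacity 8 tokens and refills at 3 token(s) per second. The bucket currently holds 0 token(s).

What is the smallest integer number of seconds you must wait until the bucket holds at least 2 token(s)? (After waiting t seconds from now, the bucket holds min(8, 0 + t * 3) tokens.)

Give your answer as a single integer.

Answer: 1

Derivation:
Need 0 + t * 3 >= 2, so t >= 2/3.
Smallest integer t = ceil(2/3) = 1.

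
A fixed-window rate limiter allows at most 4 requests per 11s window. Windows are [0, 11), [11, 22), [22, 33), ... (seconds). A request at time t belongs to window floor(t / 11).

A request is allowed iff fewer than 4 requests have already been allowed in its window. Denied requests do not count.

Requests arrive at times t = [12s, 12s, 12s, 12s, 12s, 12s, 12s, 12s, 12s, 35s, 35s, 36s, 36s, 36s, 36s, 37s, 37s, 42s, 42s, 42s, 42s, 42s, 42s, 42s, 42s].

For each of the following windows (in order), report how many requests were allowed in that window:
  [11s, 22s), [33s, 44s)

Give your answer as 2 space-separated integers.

Processing requests:
  req#1 t=12s (window 1): ALLOW
  req#2 t=12s (window 1): ALLOW
  req#3 t=12s (window 1): ALLOW
  req#4 t=12s (window 1): ALLOW
  req#5 t=12s (window 1): DENY
  req#6 t=12s (window 1): DENY
  req#7 t=12s (window 1): DENY
  req#8 t=12s (window 1): DENY
  req#9 t=12s (window 1): DENY
  req#10 t=35s (window 3): ALLOW
  req#11 t=35s (window 3): ALLOW
  req#12 t=36s (window 3): ALLOW
  req#13 t=36s (window 3): ALLOW
  req#14 t=36s (window 3): DENY
  req#15 t=36s (window 3): DENY
  req#16 t=37s (window 3): DENY
  req#17 t=37s (window 3): DENY
  req#18 t=42s (window 3): DENY
  req#19 t=42s (window 3): DENY
  req#20 t=42s (window 3): DENY
  req#21 t=42s (window 3): DENY
  req#22 t=42s (window 3): DENY
  req#23 t=42s (window 3): DENY
  req#24 t=42s (window 3): DENY
  req#25 t=42s (window 3): DENY

Allowed counts by window: 4 4

Answer: 4 4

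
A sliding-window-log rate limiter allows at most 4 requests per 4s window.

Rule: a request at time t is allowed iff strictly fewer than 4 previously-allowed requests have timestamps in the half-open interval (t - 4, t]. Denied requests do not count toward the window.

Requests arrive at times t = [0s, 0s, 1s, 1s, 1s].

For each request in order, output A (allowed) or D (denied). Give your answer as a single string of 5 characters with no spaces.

Answer: AAAAD

Derivation:
Tracking allowed requests in the window:
  req#1 t=0s: ALLOW
  req#2 t=0s: ALLOW
  req#3 t=1s: ALLOW
  req#4 t=1s: ALLOW
  req#5 t=1s: DENY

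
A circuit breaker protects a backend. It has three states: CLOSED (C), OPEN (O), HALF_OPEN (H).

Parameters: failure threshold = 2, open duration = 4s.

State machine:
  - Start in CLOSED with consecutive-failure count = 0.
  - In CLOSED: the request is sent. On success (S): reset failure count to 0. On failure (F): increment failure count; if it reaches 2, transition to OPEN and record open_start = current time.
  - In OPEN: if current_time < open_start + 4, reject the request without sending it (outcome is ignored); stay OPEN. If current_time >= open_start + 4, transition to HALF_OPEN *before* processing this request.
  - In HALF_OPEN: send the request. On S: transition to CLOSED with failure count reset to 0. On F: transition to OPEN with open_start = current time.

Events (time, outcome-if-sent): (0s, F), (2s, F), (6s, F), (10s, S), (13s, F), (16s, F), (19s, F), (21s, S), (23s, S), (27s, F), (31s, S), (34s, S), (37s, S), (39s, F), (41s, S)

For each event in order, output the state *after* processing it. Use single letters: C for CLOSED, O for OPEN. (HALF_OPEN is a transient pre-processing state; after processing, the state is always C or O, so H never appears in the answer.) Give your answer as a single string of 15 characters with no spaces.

State after each event:
  event#1 t=0s outcome=F: state=CLOSED
  event#2 t=2s outcome=F: state=OPEN
  event#3 t=6s outcome=F: state=OPEN
  event#4 t=10s outcome=S: state=CLOSED
  event#5 t=13s outcome=F: state=CLOSED
  event#6 t=16s outcome=F: state=OPEN
  event#7 t=19s outcome=F: state=OPEN
  event#8 t=21s outcome=S: state=CLOSED
  event#9 t=23s outcome=S: state=CLOSED
  event#10 t=27s outcome=F: state=CLOSED
  event#11 t=31s outcome=S: state=CLOSED
  event#12 t=34s outcome=S: state=CLOSED
  event#13 t=37s outcome=S: state=CLOSED
  event#14 t=39s outcome=F: state=CLOSED
  event#15 t=41s outcome=S: state=CLOSED

Answer: COOCCOOCCCCCCCC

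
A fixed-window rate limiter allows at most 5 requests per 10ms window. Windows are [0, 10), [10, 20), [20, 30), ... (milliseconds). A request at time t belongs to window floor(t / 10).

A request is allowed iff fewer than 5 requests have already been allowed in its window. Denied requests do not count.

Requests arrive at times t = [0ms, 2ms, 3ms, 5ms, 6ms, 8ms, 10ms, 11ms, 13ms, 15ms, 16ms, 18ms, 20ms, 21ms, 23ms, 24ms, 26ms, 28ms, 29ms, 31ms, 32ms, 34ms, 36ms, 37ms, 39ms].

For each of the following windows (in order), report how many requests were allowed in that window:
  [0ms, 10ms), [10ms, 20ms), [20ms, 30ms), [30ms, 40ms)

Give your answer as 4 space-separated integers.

Answer: 5 5 5 5

Derivation:
Processing requests:
  req#1 t=0ms (window 0): ALLOW
  req#2 t=2ms (window 0): ALLOW
  req#3 t=3ms (window 0): ALLOW
  req#4 t=5ms (window 0): ALLOW
  req#5 t=6ms (window 0): ALLOW
  req#6 t=8ms (window 0): DENY
  req#7 t=10ms (window 1): ALLOW
  req#8 t=11ms (window 1): ALLOW
  req#9 t=13ms (window 1): ALLOW
  req#10 t=15ms (window 1): ALLOW
  req#11 t=16ms (window 1): ALLOW
  req#12 t=18ms (window 1): DENY
  req#13 t=20ms (window 2): ALLOW
  req#14 t=21ms (window 2): ALLOW
  req#15 t=23ms (window 2): ALLOW
  req#16 t=24ms (window 2): ALLOW
  req#17 t=26ms (window 2): ALLOW
  req#18 t=28ms (window 2): DENY
  req#19 t=29ms (window 2): DENY
  req#20 t=31ms (window 3): ALLOW
  req#21 t=32ms (window 3): ALLOW
  req#22 t=34ms (window 3): ALLOW
  req#23 t=36ms (window 3): ALLOW
  req#24 t=37ms (window 3): ALLOW
  req#25 t=39ms (window 3): DENY

Allowed counts by window: 5 5 5 5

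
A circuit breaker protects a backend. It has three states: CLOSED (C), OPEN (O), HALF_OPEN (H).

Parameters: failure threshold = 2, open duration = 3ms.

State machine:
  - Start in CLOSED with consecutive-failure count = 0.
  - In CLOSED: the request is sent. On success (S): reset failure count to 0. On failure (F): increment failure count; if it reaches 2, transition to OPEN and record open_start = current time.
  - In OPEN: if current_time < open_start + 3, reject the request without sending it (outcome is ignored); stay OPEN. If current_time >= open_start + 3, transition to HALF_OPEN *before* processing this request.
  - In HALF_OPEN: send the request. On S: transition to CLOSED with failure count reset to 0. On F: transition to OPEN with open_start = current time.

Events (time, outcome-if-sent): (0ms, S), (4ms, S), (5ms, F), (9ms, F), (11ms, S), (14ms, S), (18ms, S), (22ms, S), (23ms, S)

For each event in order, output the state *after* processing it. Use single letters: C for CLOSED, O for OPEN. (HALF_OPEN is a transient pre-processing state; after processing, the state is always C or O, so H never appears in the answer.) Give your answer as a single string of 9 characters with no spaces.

State after each event:
  event#1 t=0ms outcome=S: state=CLOSED
  event#2 t=4ms outcome=S: state=CLOSED
  event#3 t=5ms outcome=F: state=CLOSED
  event#4 t=9ms outcome=F: state=OPEN
  event#5 t=11ms outcome=S: state=OPEN
  event#6 t=14ms outcome=S: state=CLOSED
  event#7 t=18ms outcome=S: state=CLOSED
  event#8 t=22ms outcome=S: state=CLOSED
  event#9 t=23ms outcome=S: state=CLOSED

Answer: CCCOOCCCC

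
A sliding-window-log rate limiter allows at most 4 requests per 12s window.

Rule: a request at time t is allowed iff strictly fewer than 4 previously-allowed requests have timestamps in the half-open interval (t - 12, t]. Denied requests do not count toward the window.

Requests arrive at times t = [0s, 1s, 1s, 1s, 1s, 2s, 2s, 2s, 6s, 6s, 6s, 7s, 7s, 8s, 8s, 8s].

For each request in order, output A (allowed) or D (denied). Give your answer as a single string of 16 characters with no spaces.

Answer: AAAADDDDDDDDDDDD

Derivation:
Tracking allowed requests in the window:
  req#1 t=0s: ALLOW
  req#2 t=1s: ALLOW
  req#3 t=1s: ALLOW
  req#4 t=1s: ALLOW
  req#5 t=1s: DENY
  req#6 t=2s: DENY
  req#7 t=2s: DENY
  req#8 t=2s: DENY
  req#9 t=6s: DENY
  req#10 t=6s: DENY
  req#11 t=6s: DENY
  req#12 t=7s: DENY
  req#13 t=7s: DENY
  req#14 t=8s: DENY
  req#15 t=8s: DENY
  req#16 t=8s: DENY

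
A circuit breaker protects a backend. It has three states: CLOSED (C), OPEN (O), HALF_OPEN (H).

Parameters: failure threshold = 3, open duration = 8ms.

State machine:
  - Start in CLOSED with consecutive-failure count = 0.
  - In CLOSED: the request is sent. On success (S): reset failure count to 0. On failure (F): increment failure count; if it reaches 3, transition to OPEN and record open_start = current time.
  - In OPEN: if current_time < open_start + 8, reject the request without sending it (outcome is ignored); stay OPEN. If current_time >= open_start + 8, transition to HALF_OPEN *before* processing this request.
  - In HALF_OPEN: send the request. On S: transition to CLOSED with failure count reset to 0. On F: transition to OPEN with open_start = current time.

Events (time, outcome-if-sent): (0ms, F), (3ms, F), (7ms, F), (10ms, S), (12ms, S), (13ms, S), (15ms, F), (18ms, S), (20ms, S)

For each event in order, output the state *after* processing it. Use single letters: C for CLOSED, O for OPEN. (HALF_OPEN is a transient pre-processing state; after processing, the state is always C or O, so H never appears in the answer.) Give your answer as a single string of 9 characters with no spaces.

State after each event:
  event#1 t=0ms outcome=F: state=CLOSED
  event#2 t=3ms outcome=F: state=CLOSED
  event#3 t=7ms outcome=F: state=OPEN
  event#4 t=10ms outcome=S: state=OPEN
  event#5 t=12ms outcome=S: state=OPEN
  event#6 t=13ms outcome=S: state=OPEN
  event#7 t=15ms outcome=F: state=OPEN
  event#8 t=18ms outcome=S: state=OPEN
  event#9 t=20ms outcome=S: state=OPEN

Answer: CCOOOOOOO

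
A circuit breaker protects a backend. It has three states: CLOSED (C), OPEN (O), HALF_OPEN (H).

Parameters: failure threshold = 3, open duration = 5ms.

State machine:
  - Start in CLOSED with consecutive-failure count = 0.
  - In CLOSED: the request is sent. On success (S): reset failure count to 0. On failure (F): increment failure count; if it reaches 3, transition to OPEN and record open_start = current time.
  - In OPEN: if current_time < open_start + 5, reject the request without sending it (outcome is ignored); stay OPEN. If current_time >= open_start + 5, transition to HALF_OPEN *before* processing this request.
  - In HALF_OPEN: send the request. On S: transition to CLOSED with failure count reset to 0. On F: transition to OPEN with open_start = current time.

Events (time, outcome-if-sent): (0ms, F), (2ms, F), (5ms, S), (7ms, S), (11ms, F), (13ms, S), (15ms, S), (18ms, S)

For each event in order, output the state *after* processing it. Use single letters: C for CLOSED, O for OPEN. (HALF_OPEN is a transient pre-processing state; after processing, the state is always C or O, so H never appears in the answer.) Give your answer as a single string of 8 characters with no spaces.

State after each event:
  event#1 t=0ms outcome=F: state=CLOSED
  event#2 t=2ms outcome=F: state=CLOSED
  event#3 t=5ms outcome=S: state=CLOSED
  event#4 t=7ms outcome=S: state=CLOSED
  event#5 t=11ms outcome=F: state=CLOSED
  event#6 t=13ms outcome=S: state=CLOSED
  event#7 t=15ms outcome=S: state=CLOSED
  event#8 t=18ms outcome=S: state=CLOSED

Answer: CCCCCCCC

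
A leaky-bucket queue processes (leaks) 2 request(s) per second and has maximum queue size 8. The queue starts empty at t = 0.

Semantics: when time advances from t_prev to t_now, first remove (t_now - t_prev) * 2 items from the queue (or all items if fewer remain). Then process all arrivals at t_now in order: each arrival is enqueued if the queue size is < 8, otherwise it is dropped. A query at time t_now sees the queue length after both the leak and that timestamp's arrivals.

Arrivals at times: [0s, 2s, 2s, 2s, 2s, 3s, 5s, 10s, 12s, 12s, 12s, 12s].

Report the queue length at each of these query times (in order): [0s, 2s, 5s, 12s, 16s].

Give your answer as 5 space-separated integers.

Answer: 1 4 1 4 0

Derivation:
Queue lengths at query times:
  query t=0s: backlog = 1
  query t=2s: backlog = 4
  query t=5s: backlog = 1
  query t=12s: backlog = 4
  query t=16s: backlog = 0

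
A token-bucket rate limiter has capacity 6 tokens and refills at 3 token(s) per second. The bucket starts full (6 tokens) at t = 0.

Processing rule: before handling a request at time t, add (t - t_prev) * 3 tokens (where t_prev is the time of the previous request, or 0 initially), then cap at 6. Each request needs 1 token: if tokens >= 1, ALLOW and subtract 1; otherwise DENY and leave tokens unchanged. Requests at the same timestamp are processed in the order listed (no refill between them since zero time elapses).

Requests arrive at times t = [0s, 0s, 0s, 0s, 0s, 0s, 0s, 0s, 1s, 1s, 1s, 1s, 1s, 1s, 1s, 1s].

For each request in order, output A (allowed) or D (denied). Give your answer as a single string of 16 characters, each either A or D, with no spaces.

Answer: AAAAAADDAAADDDDD

Derivation:
Simulating step by step:
  req#1 t=0s: ALLOW
  req#2 t=0s: ALLOW
  req#3 t=0s: ALLOW
  req#4 t=0s: ALLOW
  req#5 t=0s: ALLOW
  req#6 t=0s: ALLOW
  req#7 t=0s: DENY
  req#8 t=0s: DENY
  req#9 t=1s: ALLOW
  req#10 t=1s: ALLOW
  req#11 t=1s: ALLOW
  req#12 t=1s: DENY
  req#13 t=1s: DENY
  req#14 t=1s: DENY
  req#15 t=1s: DENY
  req#16 t=1s: DENY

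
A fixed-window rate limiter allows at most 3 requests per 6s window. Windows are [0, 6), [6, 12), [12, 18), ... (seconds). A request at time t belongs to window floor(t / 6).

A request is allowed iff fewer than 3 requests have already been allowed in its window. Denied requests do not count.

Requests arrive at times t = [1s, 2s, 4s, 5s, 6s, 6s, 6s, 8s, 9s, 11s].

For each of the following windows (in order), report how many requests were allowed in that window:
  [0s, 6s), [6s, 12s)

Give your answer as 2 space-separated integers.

Answer: 3 3

Derivation:
Processing requests:
  req#1 t=1s (window 0): ALLOW
  req#2 t=2s (window 0): ALLOW
  req#3 t=4s (window 0): ALLOW
  req#4 t=5s (window 0): DENY
  req#5 t=6s (window 1): ALLOW
  req#6 t=6s (window 1): ALLOW
  req#7 t=6s (window 1): ALLOW
  req#8 t=8s (window 1): DENY
  req#9 t=9s (window 1): DENY
  req#10 t=11s (window 1): DENY

Allowed counts by window: 3 3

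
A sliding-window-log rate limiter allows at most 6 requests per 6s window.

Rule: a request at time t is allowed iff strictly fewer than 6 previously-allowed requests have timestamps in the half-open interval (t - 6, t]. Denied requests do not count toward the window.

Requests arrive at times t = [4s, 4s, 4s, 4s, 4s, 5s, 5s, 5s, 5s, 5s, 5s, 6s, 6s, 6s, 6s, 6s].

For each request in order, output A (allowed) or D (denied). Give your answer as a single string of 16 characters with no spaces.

Tracking allowed requests in the window:
  req#1 t=4s: ALLOW
  req#2 t=4s: ALLOW
  req#3 t=4s: ALLOW
  req#4 t=4s: ALLOW
  req#5 t=4s: ALLOW
  req#6 t=5s: ALLOW
  req#7 t=5s: DENY
  req#8 t=5s: DENY
  req#9 t=5s: DENY
  req#10 t=5s: DENY
  req#11 t=5s: DENY
  req#12 t=6s: DENY
  req#13 t=6s: DENY
  req#14 t=6s: DENY
  req#15 t=6s: DENY
  req#16 t=6s: DENY

Answer: AAAAAADDDDDDDDDD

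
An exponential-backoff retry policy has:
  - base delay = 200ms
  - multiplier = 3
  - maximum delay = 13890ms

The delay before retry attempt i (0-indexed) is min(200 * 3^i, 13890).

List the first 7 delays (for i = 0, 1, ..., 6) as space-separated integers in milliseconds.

Computing each delay:
  i=0: min(200*3^0, 13890) = 200
  i=1: min(200*3^1, 13890) = 600
  i=2: min(200*3^2, 13890) = 1800
  i=3: min(200*3^3, 13890) = 5400
  i=4: min(200*3^4, 13890) = 13890
  i=5: min(200*3^5, 13890) = 13890
  i=6: min(200*3^6, 13890) = 13890

Answer: 200 600 1800 5400 13890 13890 13890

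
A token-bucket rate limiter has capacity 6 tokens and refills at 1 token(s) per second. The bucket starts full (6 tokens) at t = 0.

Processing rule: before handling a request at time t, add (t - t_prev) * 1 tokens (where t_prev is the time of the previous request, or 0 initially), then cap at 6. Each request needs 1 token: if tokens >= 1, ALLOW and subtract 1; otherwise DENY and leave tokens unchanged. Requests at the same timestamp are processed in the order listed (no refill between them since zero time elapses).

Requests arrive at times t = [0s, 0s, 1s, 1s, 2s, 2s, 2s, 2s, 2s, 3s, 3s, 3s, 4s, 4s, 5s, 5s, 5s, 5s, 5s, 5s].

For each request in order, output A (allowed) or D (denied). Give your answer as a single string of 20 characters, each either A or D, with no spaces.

Simulating step by step:
  req#1 t=0s: ALLOW
  req#2 t=0s: ALLOW
  req#3 t=1s: ALLOW
  req#4 t=1s: ALLOW
  req#5 t=2s: ALLOW
  req#6 t=2s: ALLOW
  req#7 t=2s: ALLOW
  req#8 t=2s: ALLOW
  req#9 t=2s: DENY
  req#10 t=3s: ALLOW
  req#11 t=3s: DENY
  req#12 t=3s: DENY
  req#13 t=4s: ALLOW
  req#14 t=4s: DENY
  req#15 t=5s: ALLOW
  req#16 t=5s: DENY
  req#17 t=5s: DENY
  req#18 t=5s: DENY
  req#19 t=5s: DENY
  req#20 t=5s: DENY

Answer: AAAAAAAADADDADADDDDD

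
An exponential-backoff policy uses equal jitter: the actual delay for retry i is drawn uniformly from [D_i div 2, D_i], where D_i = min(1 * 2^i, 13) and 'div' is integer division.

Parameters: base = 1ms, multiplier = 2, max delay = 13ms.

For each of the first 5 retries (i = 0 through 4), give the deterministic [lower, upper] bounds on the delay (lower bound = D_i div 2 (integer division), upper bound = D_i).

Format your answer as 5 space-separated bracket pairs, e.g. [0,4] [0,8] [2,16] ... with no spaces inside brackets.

Answer: [0,1] [1,2] [2,4] [4,8] [6,13]

Derivation:
Computing bounds per retry:
  i=0: D_i=min(1*2^0,13)=1, bounds=[0,1]
  i=1: D_i=min(1*2^1,13)=2, bounds=[1,2]
  i=2: D_i=min(1*2^2,13)=4, bounds=[2,4]
  i=3: D_i=min(1*2^3,13)=8, bounds=[4,8]
  i=4: D_i=min(1*2^4,13)=13, bounds=[6,13]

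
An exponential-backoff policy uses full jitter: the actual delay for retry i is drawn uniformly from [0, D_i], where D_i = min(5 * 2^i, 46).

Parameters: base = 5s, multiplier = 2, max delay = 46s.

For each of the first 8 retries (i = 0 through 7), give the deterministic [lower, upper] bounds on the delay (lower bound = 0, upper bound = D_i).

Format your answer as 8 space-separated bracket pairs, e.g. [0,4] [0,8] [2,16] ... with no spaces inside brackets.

Answer: [0,5] [0,10] [0,20] [0,40] [0,46] [0,46] [0,46] [0,46]

Derivation:
Computing bounds per retry:
  i=0: D_i=min(5*2^0,46)=5, bounds=[0,5]
  i=1: D_i=min(5*2^1,46)=10, bounds=[0,10]
  i=2: D_i=min(5*2^2,46)=20, bounds=[0,20]
  i=3: D_i=min(5*2^3,46)=40, bounds=[0,40]
  i=4: D_i=min(5*2^4,46)=46, bounds=[0,46]
  i=5: D_i=min(5*2^5,46)=46, bounds=[0,46]
  i=6: D_i=min(5*2^6,46)=46, bounds=[0,46]
  i=7: D_i=min(5*2^7,46)=46, bounds=[0,46]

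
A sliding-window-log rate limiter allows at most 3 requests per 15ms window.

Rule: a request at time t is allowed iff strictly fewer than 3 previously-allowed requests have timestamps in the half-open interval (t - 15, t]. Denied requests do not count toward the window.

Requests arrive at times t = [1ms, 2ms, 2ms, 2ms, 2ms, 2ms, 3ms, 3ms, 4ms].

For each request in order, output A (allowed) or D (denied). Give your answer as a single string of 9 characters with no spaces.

Answer: AAADDDDDD

Derivation:
Tracking allowed requests in the window:
  req#1 t=1ms: ALLOW
  req#2 t=2ms: ALLOW
  req#3 t=2ms: ALLOW
  req#4 t=2ms: DENY
  req#5 t=2ms: DENY
  req#6 t=2ms: DENY
  req#7 t=3ms: DENY
  req#8 t=3ms: DENY
  req#9 t=4ms: DENY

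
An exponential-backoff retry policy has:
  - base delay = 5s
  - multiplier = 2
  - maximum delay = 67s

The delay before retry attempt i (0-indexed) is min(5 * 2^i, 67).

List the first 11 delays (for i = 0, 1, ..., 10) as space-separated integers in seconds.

Computing each delay:
  i=0: min(5*2^0, 67) = 5
  i=1: min(5*2^1, 67) = 10
  i=2: min(5*2^2, 67) = 20
  i=3: min(5*2^3, 67) = 40
  i=4: min(5*2^4, 67) = 67
  i=5: min(5*2^5, 67) = 67
  i=6: min(5*2^6, 67) = 67
  i=7: min(5*2^7, 67) = 67
  i=8: min(5*2^8, 67) = 67
  i=9: min(5*2^9, 67) = 67
  i=10: min(5*2^10, 67) = 67

Answer: 5 10 20 40 67 67 67 67 67 67 67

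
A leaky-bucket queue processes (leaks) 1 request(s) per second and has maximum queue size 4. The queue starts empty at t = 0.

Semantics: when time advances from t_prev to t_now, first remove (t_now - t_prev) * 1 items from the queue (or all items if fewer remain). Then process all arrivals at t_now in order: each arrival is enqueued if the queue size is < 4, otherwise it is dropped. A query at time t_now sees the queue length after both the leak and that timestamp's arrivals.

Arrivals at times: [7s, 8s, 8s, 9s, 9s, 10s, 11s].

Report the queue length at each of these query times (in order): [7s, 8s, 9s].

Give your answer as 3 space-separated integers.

Queue lengths at query times:
  query t=7s: backlog = 1
  query t=8s: backlog = 2
  query t=9s: backlog = 3

Answer: 1 2 3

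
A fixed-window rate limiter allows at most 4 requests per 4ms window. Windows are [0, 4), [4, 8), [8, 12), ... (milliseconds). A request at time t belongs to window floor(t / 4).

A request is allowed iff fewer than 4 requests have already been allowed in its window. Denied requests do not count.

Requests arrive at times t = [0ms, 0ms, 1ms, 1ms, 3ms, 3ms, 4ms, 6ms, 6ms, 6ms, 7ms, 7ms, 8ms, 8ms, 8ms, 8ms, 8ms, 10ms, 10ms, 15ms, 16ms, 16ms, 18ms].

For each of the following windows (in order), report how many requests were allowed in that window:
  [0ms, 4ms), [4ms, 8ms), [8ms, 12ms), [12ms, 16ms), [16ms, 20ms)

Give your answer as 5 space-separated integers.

Processing requests:
  req#1 t=0ms (window 0): ALLOW
  req#2 t=0ms (window 0): ALLOW
  req#3 t=1ms (window 0): ALLOW
  req#4 t=1ms (window 0): ALLOW
  req#5 t=3ms (window 0): DENY
  req#6 t=3ms (window 0): DENY
  req#7 t=4ms (window 1): ALLOW
  req#8 t=6ms (window 1): ALLOW
  req#9 t=6ms (window 1): ALLOW
  req#10 t=6ms (window 1): ALLOW
  req#11 t=7ms (window 1): DENY
  req#12 t=7ms (window 1): DENY
  req#13 t=8ms (window 2): ALLOW
  req#14 t=8ms (window 2): ALLOW
  req#15 t=8ms (window 2): ALLOW
  req#16 t=8ms (window 2): ALLOW
  req#17 t=8ms (window 2): DENY
  req#18 t=10ms (window 2): DENY
  req#19 t=10ms (window 2): DENY
  req#20 t=15ms (window 3): ALLOW
  req#21 t=16ms (window 4): ALLOW
  req#22 t=16ms (window 4): ALLOW
  req#23 t=18ms (window 4): ALLOW

Allowed counts by window: 4 4 4 1 3

Answer: 4 4 4 1 3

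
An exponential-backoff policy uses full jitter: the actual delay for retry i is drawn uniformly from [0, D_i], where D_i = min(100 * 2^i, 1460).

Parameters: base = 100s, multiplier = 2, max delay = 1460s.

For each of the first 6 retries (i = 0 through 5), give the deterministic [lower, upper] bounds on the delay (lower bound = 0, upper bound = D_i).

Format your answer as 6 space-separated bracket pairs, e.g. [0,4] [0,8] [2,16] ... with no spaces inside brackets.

Answer: [0,100] [0,200] [0,400] [0,800] [0,1460] [0,1460]

Derivation:
Computing bounds per retry:
  i=0: D_i=min(100*2^0,1460)=100, bounds=[0,100]
  i=1: D_i=min(100*2^1,1460)=200, bounds=[0,200]
  i=2: D_i=min(100*2^2,1460)=400, bounds=[0,400]
  i=3: D_i=min(100*2^3,1460)=800, bounds=[0,800]
  i=4: D_i=min(100*2^4,1460)=1460, bounds=[0,1460]
  i=5: D_i=min(100*2^5,1460)=1460, bounds=[0,1460]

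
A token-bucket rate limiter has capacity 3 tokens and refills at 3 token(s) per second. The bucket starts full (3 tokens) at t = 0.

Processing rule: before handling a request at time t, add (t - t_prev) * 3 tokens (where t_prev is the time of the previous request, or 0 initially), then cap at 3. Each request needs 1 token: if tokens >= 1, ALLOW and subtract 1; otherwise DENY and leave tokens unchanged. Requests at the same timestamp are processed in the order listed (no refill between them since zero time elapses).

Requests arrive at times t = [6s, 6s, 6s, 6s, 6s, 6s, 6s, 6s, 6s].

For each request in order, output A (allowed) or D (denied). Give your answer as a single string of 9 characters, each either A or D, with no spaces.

Simulating step by step:
  req#1 t=6s: ALLOW
  req#2 t=6s: ALLOW
  req#3 t=6s: ALLOW
  req#4 t=6s: DENY
  req#5 t=6s: DENY
  req#6 t=6s: DENY
  req#7 t=6s: DENY
  req#8 t=6s: DENY
  req#9 t=6s: DENY

Answer: AAADDDDDD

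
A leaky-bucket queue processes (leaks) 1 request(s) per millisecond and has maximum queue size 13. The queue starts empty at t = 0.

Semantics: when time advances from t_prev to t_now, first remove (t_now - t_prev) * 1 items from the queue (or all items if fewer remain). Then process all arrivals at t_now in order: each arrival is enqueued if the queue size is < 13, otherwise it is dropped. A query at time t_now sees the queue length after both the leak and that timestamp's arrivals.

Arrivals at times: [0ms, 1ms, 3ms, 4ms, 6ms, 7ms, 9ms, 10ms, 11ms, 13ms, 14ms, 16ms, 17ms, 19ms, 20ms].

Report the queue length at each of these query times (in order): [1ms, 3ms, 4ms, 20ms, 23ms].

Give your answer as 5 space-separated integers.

Queue lengths at query times:
  query t=1ms: backlog = 1
  query t=3ms: backlog = 1
  query t=4ms: backlog = 1
  query t=20ms: backlog = 1
  query t=23ms: backlog = 0

Answer: 1 1 1 1 0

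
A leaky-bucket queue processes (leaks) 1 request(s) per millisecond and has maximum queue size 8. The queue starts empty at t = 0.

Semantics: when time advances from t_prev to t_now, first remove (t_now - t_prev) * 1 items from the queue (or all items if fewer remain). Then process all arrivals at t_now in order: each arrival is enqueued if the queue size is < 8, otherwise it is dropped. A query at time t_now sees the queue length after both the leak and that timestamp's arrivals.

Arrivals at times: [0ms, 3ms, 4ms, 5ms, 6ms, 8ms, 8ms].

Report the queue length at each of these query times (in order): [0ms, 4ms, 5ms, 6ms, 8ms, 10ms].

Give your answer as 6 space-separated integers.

Answer: 1 1 1 1 2 0

Derivation:
Queue lengths at query times:
  query t=0ms: backlog = 1
  query t=4ms: backlog = 1
  query t=5ms: backlog = 1
  query t=6ms: backlog = 1
  query t=8ms: backlog = 2
  query t=10ms: backlog = 0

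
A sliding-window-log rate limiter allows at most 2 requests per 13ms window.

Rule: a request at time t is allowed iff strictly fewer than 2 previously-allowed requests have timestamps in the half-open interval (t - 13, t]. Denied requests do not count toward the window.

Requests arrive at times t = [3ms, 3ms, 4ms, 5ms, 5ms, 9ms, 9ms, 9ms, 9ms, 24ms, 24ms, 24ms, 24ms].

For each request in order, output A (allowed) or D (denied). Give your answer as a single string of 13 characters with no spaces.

Answer: AADDDDDDDAADD

Derivation:
Tracking allowed requests in the window:
  req#1 t=3ms: ALLOW
  req#2 t=3ms: ALLOW
  req#3 t=4ms: DENY
  req#4 t=5ms: DENY
  req#5 t=5ms: DENY
  req#6 t=9ms: DENY
  req#7 t=9ms: DENY
  req#8 t=9ms: DENY
  req#9 t=9ms: DENY
  req#10 t=24ms: ALLOW
  req#11 t=24ms: ALLOW
  req#12 t=24ms: DENY
  req#13 t=24ms: DENY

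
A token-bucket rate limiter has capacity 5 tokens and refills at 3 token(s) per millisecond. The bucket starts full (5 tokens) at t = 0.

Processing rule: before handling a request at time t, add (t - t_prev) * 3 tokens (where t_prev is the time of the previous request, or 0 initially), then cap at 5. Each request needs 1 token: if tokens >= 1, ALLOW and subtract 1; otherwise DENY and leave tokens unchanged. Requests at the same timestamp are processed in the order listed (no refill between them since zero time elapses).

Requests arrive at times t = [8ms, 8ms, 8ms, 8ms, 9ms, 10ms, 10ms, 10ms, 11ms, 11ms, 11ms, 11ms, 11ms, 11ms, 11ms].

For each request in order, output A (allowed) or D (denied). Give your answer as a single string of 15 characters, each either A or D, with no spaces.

Answer: AAAAAAAAAAAAADD

Derivation:
Simulating step by step:
  req#1 t=8ms: ALLOW
  req#2 t=8ms: ALLOW
  req#3 t=8ms: ALLOW
  req#4 t=8ms: ALLOW
  req#5 t=9ms: ALLOW
  req#6 t=10ms: ALLOW
  req#7 t=10ms: ALLOW
  req#8 t=10ms: ALLOW
  req#9 t=11ms: ALLOW
  req#10 t=11ms: ALLOW
  req#11 t=11ms: ALLOW
  req#12 t=11ms: ALLOW
  req#13 t=11ms: ALLOW
  req#14 t=11ms: DENY
  req#15 t=11ms: DENY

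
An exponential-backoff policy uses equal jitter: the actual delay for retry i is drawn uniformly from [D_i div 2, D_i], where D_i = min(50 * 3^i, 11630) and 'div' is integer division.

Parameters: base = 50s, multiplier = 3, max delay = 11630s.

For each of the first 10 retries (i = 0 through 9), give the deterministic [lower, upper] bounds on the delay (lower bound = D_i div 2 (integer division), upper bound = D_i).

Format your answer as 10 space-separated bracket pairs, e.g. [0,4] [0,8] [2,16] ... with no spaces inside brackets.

Answer: [25,50] [75,150] [225,450] [675,1350] [2025,4050] [5815,11630] [5815,11630] [5815,11630] [5815,11630] [5815,11630]

Derivation:
Computing bounds per retry:
  i=0: D_i=min(50*3^0,11630)=50, bounds=[25,50]
  i=1: D_i=min(50*3^1,11630)=150, bounds=[75,150]
  i=2: D_i=min(50*3^2,11630)=450, bounds=[225,450]
  i=3: D_i=min(50*3^3,11630)=1350, bounds=[675,1350]
  i=4: D_i=min(50*3^4,11630)=4050, bounds=[2025,4050]
  i=5: D_i=min(50*3^5,11630)=11630, bounds=[5815,11630]
  i=6: D_i=min(50*3^6,11630)=11630, bounds=[5815,11630]
  i=7: D_i=min(50*3^7,11630)=11630, bounds=[5815,11630]
  i=8: D_i=min(50*3^8,11630)=11630, bounds=[5815,11630]
  i=9: D_i=min(50*3^9,11630)=11630, bounds=[5815,11630]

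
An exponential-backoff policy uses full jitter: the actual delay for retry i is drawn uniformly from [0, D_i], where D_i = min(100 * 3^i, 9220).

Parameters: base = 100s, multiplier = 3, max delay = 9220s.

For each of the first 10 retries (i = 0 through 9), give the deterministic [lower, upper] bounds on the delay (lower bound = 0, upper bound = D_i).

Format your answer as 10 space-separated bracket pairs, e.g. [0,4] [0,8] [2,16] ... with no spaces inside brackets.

Answer: [0,100] [0,300] [0,900] [0,2700] [0,8100] [0,9220] [0,9220] [0,9220] [0,9220] [0,9220]

Derivation:
Computing bounds per retry:
  i=0: D_i=min(100*3^0,9220)=100, bounds=[0,100]
  i=1: D_i=min(100*3^1,9220)=300, bounds=[0,300]
  i=2: D_i=min(100*3^2,9220)=900, bounds=[0,900]
  i=3: D_i=min(100*3^3,9220)=2700, bounds=[0,2700]
  i=4: D_i=min(100*3^4,9220)=8100, bounds=[0,8100]
  i=5: D_i=min(100*3^5,9220)=9220, bounds=[0,9220]
  i=6: D_i=min(100*3^6,9220)=9220, bounds=[0,9220]
  i=7: D_i=min(100*3^7,9220)=9220, bounds=[0,9220]
  i=8: D_i=min(100*3^8,9220)=9220, bounds=[0,9220]
  i=9: D_i=min(100*3^9,9220)=9220, bounds=[0,9220]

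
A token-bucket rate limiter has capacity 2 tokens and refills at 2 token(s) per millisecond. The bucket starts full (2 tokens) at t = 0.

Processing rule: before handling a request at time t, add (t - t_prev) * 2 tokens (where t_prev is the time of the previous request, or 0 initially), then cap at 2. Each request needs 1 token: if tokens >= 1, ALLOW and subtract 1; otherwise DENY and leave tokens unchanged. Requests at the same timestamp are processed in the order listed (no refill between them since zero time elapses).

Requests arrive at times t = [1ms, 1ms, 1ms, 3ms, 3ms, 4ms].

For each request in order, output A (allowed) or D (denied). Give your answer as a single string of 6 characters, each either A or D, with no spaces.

Answer: AADAAA

Derivation:
Simulating step by step:
  req#1 t=1ms: ALLOW
  req#2 t=1ms: ALLOW
  req#3 t=1ms: DENY
  req#4 t=3ms: ALLOW
  req#5 t=3ms: ALLOW
  req#6 t=4ms: ALLOW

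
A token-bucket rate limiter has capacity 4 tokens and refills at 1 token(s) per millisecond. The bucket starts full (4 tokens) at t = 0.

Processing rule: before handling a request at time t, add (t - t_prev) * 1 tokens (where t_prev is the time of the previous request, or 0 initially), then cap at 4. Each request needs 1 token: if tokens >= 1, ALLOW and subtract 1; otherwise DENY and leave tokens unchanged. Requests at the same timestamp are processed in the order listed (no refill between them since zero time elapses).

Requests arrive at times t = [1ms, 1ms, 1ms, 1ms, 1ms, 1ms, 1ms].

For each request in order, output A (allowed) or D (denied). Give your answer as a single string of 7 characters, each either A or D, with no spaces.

Answer: AAAADDD

Derivation:
Simulating step by step:
  req#1 t=1ms: ALLOW
  req#2 t=1ms: ALLOW
  req#3 t=1ms: ALLOW
  req#4 t=1ms: ALLOW
  req#5 t=1ms: DENY
  req#6 t=1ms: DENY
  req#7 t=1ms: DENY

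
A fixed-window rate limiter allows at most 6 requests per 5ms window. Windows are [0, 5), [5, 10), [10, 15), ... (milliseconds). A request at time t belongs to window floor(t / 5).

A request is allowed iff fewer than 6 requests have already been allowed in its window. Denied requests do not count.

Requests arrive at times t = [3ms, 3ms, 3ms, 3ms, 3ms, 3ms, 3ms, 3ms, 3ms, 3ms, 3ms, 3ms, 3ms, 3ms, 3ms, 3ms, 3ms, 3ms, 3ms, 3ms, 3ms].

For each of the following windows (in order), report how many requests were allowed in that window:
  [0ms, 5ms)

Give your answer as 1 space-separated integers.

Processing requests:
  req#1 t=3ms (window 0): ALLOW
  req#2 t=3ms (window 0): ALLOW
  req#3 t=3ms (window 0): ALLOW
  req#4 t=3ms (window 0): ALLOW
  req#5 t=3ms (window 0): ALLOW
  req#6 t=3ms (window 0): ALLOW
  req#7 t=3ms (window 0): DENY
  req#8 t=3ms (window 0): DENY
  req#9 t=3ms (window 0): DENY
  req#10 t=3ms (window 0): DENY
  req#11 t=3ms (window 0): DENY
  req#12 t=3ms (window 0): DENY
  req#13 t=3ms (window 0): DENY
  req#14 t=3ms (window 0): DENY
  req#15 t=3ms (window 0): DENY
  req#16 t=3ms (window 0): DENY
  req#17 t=3ms (window 0): DENY
  req#18 t=3ms (window 0): DENY
  req#19 t=3ms (window 0): DENY
  req#20 t=3ms (window 0): DENY
  req#21 t=3ms (window 0): DENY

Allowed counts by window: 6

Answer: 6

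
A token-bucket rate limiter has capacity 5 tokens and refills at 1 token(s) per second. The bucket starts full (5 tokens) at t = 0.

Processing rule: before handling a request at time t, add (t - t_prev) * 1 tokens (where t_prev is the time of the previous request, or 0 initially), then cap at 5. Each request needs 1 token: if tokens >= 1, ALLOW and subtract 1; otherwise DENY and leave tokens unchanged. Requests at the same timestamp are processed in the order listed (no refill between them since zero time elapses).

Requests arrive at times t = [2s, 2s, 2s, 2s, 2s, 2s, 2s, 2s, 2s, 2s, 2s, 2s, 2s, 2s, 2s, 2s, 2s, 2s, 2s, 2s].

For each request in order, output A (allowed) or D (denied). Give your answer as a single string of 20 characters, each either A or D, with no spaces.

Answer: AAAAADDDDDDDDDDDDDDD

Derivation:
Simulating step by step:
  req#1 t=2s: ALLOW
  req#2 t=2s: ALLOW
  req#3 t=2s: ALLOW
  req#4 t=2s: ALLOW
  req#5 t=2s: ALLOW
  req#6 t=2s: DENY
  req#7 t=2s: DENY
  req#8 t=2s: DENY
  req#9 t=2s: DENY
  req#10 t=2s: DENY
  req#11 t=2s: DENY
  req#12 t=2s: DENY
  req#13 t=2s: DENY
  req#14 t=2s: DENY
  req#15 t=2s: DENY
  req#16 t=2s: DENY
  req#17 t=2s: DENY
  req#18 t=2s: DENY
  req#19 t=2s: DENY
  req#20 t=2s: DENY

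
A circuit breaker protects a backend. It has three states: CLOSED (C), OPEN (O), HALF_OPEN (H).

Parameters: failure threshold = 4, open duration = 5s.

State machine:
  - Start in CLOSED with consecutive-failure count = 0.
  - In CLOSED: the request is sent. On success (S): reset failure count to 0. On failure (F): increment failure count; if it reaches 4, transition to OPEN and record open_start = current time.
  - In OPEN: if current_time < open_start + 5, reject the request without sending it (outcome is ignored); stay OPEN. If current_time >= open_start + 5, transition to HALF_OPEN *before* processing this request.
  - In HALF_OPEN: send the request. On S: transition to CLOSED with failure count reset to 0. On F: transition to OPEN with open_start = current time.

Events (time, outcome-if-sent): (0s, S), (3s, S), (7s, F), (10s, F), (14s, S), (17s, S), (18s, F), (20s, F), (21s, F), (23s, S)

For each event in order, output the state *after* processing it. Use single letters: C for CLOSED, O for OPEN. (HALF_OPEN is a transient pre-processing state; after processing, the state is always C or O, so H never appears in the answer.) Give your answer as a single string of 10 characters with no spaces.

State after each event:
  event#1 t=0s outcome=S: state=CLOSED
  event#2 t=3s outcome=S: state=CLOSED
  event#3 t=7s outcome=F: state=CLOSED
  event#4 t=10s outcome=F: state=CLOSED
  event#5 t=14s outcome=S: state=CLOSED
  event#6 t=17s outcome=S: state=CLOSED
  event#7 t=18s outcome=F: state=CLOSED
  event#8 t=20s outcome=F: state=CLOSED
  event#9 t=21s outcome=F: state=CLOSED
  event#10 t=23s outcome=S: state=CLOSED

Answer: CCCCCCCCCC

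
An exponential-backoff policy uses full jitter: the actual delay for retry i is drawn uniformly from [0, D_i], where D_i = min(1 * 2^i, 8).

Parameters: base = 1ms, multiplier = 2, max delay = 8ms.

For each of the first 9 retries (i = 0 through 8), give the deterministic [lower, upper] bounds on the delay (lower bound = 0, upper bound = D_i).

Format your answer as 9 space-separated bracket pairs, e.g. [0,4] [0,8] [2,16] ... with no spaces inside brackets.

Computing bounds per retry:
  i=0: D_i=min(1*2^0,8)=1, bounds=[0,1]
  i=1: D_i=min(1*2^1,8)=2, bounds=[0,2]
  i=2: D_i=min(1*2^2,8)=4, bounds=[0,4]
  i=3: D_i=min(1*2^3,8)=8, bounds=[0,8]
  i=4: D_i=min(1*2^4,8)=8, bounds=[0,8]
  i=5: D_i=min(1*2^5,8)=8, bounds=[0,8]
  i=6: D_i=min(1*2^6,8)=8, bounds=[0,8]
  i=7: D_i=min(1*2^7,8)=8, bounds=[0,8]
  i=8: D_i=min(1*2^8,8)=8, bounds=[0,8]

Answer: [0,1] [0,2] [0,4] [0,8] [0,8] [0,8] [0,8] [0,8] [0,8]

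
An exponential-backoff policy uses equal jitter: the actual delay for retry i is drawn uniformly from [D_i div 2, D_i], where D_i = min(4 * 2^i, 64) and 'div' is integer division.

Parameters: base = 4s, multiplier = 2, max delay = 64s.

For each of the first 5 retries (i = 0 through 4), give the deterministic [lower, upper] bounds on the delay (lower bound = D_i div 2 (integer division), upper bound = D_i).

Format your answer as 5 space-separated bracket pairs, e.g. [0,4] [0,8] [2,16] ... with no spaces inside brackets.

Computing bounds per retry:
  i=0: D_i=min(4*2^0,64)=4, bounds=[2,4]
  i=1: D_i=min(4*2^1,64)=8, bounds=[4,8]
  i=2: D_i=min(4*2^2,64)=16, bounds=[8,16]
  i=3: D_i=min(4*2^3,64)=32, bounds=[16,32]
  i=4: D_i=min(4*2^4,64)=64, bounds=[32,64]

Answer: [2,4] [4,8] [8,16] [16,32] [32,64]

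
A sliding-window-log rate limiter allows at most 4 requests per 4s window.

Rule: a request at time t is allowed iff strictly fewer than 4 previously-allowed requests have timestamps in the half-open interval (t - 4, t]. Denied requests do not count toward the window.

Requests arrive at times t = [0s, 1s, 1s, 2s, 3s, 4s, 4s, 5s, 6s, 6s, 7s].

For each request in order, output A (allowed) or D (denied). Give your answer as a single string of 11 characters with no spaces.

Tracking allowed requests in the window:
  req#1 t=0s: ALLOW
  req#2 t=1s: ALLOW
  req#3 t=1s: ALLOW
  req#4 t=2s: ALLOW
  req#5 t=3s: DENY
  req#6 t=4s: ALLOW
  req#7 t=4s: DENY
  req#8 t=5s: ALLOW
  req#9 t=6s: ALLOW
  req#10 t=6s: ALLOW
  req#11 t=7s: DENY

Answer: AAAADADAAAD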